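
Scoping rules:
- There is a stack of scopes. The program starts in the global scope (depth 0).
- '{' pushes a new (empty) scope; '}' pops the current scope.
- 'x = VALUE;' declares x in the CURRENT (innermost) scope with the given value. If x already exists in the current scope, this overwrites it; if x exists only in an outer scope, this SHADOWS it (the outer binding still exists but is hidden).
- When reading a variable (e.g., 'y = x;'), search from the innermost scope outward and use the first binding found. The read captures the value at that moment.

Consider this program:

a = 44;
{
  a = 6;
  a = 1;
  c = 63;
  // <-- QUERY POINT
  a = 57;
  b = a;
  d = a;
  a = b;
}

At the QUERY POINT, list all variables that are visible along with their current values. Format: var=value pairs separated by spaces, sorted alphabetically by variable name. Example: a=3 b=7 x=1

Step 1: declare a=44 at depth 0
Step 2: enter scope (depth=1)
Step 3: declare a=6 at depth 1
Step 4: declare a=1 at depth 1
Step 5: declare c=63 at depth 1
Visible at query point: a=1 c=63

Answer: a=1 c=63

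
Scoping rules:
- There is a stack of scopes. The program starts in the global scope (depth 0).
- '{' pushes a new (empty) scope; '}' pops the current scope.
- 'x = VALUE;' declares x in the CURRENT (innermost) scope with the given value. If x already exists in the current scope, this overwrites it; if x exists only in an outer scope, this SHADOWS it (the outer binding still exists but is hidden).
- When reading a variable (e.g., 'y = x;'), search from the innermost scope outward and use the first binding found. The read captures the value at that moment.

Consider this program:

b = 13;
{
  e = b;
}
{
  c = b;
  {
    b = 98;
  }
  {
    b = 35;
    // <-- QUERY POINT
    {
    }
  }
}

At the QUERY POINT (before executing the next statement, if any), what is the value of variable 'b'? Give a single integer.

Answer: 35

Derivation:
Step 1: declare b=13 at depth 0
Step 2: enter scope (depth=1)
Step 3: declare e=(read b)=13 at depth 1
Step 4: exit scope (depth=0)
Step 5: enter scope (depth=1)
Step 6: declare c=(read b)=13 at depth 1
Step 7: enter scope (depth=2)
Step 8: declare b=98 at depth 2
Step 9: exit scope (depth=1)
Step 10: enter scope (depth=2)
Step 11: declare b=35 at depth 2
Visible at query point: b=35 c=13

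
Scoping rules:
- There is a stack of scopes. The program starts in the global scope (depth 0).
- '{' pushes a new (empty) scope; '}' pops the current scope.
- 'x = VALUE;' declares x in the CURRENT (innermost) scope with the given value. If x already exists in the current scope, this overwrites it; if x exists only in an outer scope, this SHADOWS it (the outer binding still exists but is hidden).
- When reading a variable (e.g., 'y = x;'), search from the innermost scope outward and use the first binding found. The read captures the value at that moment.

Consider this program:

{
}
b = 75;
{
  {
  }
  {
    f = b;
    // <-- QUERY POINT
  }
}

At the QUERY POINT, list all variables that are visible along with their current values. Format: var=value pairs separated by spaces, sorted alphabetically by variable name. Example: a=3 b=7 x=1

Answer: b=75 f=75

Derivation:
Step 1: enter scope (depth=1)
Step 2: exit scope (depth=0)
Step 3: declare b=75 at depth 0
Step 4: enter scope (depth=1)
Step 5: enter scope (depth=2)
Step 6: exit scope (depth=1)
Step 7: enter scope (depth=2)
Step 8: declare f=(read b)=75 at depth 2
Visible at query point: b=75 f=75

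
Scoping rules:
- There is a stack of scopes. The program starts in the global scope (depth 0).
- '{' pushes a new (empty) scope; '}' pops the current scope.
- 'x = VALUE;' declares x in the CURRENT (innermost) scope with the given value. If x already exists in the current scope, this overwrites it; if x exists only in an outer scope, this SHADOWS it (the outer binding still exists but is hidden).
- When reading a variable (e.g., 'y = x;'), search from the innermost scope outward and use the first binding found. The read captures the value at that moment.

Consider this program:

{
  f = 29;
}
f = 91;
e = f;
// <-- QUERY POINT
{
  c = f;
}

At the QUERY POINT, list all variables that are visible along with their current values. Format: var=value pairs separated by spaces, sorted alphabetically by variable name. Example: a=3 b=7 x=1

Step 1: enter scope (depth=1)
Step 2: declare f=29 at depth 1
Step 3: exit scope (depth=0)
Step 4: declare f=91 at depth 0
Step 5: declare e=(read f)=91 at depth 0
Visible at query point: e=91 f=91

Answer: e=91 f=91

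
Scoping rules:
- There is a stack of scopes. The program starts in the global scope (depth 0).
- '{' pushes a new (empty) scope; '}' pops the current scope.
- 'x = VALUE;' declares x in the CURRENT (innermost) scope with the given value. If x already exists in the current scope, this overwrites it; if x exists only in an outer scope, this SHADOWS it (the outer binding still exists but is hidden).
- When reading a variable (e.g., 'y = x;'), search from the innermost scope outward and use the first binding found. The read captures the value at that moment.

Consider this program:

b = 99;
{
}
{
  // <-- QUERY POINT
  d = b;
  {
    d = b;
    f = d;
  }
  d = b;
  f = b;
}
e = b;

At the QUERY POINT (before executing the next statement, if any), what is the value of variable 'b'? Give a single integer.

Step 1: declare b=99 at depth 0
Step 2: enter scope (depth=1)
Step 3: exit scope (depth=0)
Step 4: enter scope (depth=1)
Visible at query point: b=99

Answer: 99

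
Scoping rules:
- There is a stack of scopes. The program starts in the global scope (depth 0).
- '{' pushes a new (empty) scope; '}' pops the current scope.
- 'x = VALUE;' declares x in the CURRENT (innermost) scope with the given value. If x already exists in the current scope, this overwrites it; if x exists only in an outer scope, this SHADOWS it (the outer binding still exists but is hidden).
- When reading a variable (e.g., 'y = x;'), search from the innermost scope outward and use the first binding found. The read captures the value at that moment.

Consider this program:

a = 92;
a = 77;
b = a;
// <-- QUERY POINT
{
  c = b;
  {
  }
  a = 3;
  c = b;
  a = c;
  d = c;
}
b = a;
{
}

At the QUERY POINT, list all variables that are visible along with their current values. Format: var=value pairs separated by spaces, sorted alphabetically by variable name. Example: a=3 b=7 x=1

Step 1: declare a=92 at depth 0
Step 2: declare a=77 at depth 0
Step 3: declare b=(read a)=77 at depth 0
Visible at query point: a=77 b=77

Answer: a=77 b=77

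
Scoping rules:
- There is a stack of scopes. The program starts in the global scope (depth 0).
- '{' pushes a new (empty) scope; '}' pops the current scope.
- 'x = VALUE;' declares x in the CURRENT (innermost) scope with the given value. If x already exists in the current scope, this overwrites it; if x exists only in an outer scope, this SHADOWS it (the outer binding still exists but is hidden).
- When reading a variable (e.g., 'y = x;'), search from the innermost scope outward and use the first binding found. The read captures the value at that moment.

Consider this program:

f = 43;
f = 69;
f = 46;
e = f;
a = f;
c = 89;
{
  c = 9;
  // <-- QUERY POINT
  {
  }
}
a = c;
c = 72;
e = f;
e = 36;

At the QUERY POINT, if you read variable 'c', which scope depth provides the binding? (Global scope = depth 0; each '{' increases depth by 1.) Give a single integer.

Step 1: declare f=43 at depth 0
Step 2: declare f=69 at depth 0
Step 3: declare f=46 at depth 0
Step 4: declare e=(read f)=46 at depth 0
Step 5: declare a=(read f)=46 at depth 0
Step 6: declare c=89 at depth 0
Step 7: enter scope (depth=1)
Step 8: declare c=9 at depth 1
Visible at query point: a=46 c=9 e=46 f=46

Answer: 1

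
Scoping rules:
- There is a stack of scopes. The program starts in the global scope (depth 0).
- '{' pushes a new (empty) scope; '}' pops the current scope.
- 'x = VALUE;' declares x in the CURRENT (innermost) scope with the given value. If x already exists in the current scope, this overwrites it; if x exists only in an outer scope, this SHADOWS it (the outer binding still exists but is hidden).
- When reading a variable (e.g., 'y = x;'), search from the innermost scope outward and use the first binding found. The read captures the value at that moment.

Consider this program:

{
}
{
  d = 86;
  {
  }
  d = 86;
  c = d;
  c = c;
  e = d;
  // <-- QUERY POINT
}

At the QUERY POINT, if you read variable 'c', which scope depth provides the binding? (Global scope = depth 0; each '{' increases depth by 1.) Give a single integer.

Answer: 1

Derivation:
Step 1: enter scope (depth=1)
Step 2: exit scope (depth=0)
Step 3: enter scope (depth=1)
Step 4: declare d=86 at depth 1
Step 5: enter scope (depth=2)
Step 6: exit scope (depth=1)
Step 7: declare d=86 at depth 1
Step 8: declare c=(read d)=86 at depth 1
Step 9: declare c=(read c)=86 at depth 1
Step 10: declare e=(read d)=86 at depth 1
Visible at query point: c=86 d=86 e=86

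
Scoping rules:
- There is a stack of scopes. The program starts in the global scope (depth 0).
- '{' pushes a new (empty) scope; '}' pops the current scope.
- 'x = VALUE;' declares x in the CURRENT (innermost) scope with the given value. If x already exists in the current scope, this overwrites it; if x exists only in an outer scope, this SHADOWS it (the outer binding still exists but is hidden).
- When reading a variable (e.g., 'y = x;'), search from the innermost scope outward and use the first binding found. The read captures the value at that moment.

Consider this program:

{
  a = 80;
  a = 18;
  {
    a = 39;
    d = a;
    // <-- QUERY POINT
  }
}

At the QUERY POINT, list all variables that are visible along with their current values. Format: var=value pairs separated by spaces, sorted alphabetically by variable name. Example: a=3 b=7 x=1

Step 1: enter scope (depth=1)
Step 2: declare a=80 at depth 1
Step 3: declare a=18 at depth 1
Step 4: enter scope (depth=2)
Step 5: declare a=39 at depth 2
Step 6: declare d=(read a)=39 at depth 2
Visible at query point: a=39 d=39

Answer: a=39 d=39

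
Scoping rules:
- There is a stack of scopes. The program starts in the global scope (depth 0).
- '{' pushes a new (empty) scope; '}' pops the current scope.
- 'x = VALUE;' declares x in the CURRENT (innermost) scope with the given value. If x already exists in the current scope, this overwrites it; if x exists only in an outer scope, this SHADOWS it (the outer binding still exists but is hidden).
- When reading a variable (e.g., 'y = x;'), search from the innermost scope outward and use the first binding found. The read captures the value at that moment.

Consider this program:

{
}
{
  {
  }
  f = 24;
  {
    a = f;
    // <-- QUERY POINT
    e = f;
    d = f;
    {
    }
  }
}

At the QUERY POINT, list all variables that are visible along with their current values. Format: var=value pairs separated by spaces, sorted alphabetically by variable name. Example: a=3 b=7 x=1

Step 1: enter scope (depth=1)
Step 2: exit scope (depth=0)
Step 3: enter scope (depth=1)
Step 4: enter scope (depth=2)
Step 5: exit scope (depth=1)
Step 6: declare f=24 at depth 1
Step 7: enter scope (depth=2)
Step 8: declare a=(read f)=24 at depth 2
Visible at query point: a=24 f=24

Answer: a=24 f=24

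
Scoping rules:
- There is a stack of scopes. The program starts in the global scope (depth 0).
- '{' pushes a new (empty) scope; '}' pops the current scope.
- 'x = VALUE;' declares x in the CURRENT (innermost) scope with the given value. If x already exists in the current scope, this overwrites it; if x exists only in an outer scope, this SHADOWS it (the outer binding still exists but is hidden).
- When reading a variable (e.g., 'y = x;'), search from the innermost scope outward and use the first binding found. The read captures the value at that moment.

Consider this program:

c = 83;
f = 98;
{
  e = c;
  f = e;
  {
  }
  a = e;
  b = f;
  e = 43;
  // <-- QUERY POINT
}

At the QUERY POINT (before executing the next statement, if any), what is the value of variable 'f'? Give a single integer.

Answer: 83

Derivation:
Step 1: declare c=83 at depth 0
Step 2: declare f=98 at depth 0
Step 3: enter scope (depth=1)
Step 4: declare e=(read c)=83 at depth 1
Step 5: declare f=(read e)=83 at depth 1
Step 6: enter scope (depth=2)
Step 7: exit scope (depth=1)
Step 8: declare a=(read e)=83 at depth 1
Step 9: declare b=(read f)=83 at depth 1
Step 10: declare e=43 at depth 1
Visible at query point: a=83 b=83 c=83 e=43 f=83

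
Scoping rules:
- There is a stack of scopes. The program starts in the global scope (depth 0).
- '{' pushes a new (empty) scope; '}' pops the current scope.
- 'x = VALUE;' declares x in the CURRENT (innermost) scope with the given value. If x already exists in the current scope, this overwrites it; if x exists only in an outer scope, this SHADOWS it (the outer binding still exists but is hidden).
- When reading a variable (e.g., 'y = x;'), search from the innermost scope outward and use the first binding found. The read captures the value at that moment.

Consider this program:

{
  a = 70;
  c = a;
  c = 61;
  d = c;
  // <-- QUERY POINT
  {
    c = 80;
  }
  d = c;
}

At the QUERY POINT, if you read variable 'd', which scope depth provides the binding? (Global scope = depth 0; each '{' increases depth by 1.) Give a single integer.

Step 1: enter scope (depth=1)
Step 2: declare a=70 at depth 1
Step 3: declare c=(read a)=70 at depth 1
Step 4: declare c=61 at depth 1
Step 5: declare d=(read c)=61 at depth 1
Visible at query point: a=70 c=61 d=61

Answer: 1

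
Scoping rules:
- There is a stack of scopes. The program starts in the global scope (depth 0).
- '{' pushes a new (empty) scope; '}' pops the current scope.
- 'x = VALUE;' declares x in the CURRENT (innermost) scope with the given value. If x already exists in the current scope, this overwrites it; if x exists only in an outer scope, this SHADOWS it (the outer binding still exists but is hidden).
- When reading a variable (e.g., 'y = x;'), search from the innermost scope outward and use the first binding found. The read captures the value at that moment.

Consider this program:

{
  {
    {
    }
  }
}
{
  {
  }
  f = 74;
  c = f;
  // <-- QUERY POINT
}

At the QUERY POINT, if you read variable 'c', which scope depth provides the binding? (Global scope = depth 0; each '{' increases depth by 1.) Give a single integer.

Answer: 1

Derivation:
Step 1: enter scope (depth=1)
Step 2: enter scope (depth=2)
Step 3: enter scope (depth=3)
Step 4: exit scope (depth=2)
Step 5: exit scope (depth=1)
Step 6: exit scope (depth=0)
Step 7: enter scope (depth=1)
Step 8: enter scope (depth=2)
Step 9: exit scope (depth=1)
Step 10: declare f=74 at depth 1
Step 11: declare c=(read f)=74 at depth 1
Visible at query point: c=74 f=74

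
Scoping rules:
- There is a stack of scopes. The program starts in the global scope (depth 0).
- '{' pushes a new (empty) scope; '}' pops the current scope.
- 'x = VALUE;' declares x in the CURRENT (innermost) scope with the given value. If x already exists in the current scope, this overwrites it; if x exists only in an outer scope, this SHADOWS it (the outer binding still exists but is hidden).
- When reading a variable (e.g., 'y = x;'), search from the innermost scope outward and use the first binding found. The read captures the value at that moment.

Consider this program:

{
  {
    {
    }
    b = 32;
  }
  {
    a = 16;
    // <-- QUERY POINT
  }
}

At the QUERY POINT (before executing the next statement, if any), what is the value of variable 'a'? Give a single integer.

Answer: 16

Derivation:
Step 1: enter scope (depth=1)
Step 2: enter scope (depth=2)
Step 3: enter scope (depth=3)
Step 4: exit scope (depth=2)
Step 5: declare b=32 at depth 2
Step 6: exit scope (depth=1)
Step 7: enter scope (depth=2)
Step 8: declare a=16 at depth 2
Visible at query point: a=16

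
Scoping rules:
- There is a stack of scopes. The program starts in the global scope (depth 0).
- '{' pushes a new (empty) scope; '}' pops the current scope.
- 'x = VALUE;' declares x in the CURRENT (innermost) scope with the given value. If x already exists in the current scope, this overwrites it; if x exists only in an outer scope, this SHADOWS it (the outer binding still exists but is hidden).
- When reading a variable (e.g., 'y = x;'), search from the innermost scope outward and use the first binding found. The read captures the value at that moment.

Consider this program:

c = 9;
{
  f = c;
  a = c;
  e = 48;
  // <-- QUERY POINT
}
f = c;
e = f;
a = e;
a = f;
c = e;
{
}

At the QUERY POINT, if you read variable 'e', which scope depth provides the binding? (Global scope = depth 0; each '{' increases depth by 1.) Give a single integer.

Answer: 1

Derivation:
Step 1: declare c=9 at depth 0
Step 2: enter scope (depth=1)
Step 3: declare f=(read c)=9 at depth 1
Step 4: declare a=(read c)=9 at depth 1
Step 5: declare e=48 at depth 1
Visible at query point: a=9 c=9 e=48 f=9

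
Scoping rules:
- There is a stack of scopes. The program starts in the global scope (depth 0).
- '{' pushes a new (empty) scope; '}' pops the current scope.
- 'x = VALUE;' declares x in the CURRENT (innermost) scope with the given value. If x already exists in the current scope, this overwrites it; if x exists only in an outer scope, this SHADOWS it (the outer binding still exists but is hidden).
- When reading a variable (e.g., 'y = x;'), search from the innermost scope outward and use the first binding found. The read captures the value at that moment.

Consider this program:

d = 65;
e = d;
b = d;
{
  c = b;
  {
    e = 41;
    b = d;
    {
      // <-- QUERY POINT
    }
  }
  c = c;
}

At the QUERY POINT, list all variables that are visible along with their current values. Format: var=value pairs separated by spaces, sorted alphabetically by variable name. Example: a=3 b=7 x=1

Answer: b=65 c=65 d=65 e=41

Derivation:
Step 1: declare d=65 at depth 0
Step 2: declare e=(read d)=65 at depth 0
Step 3: declare b=(read d)=65 at depth 0
Step 4: enter scope (depth=1)
Step 5: declare c=(read b)=65 at depth 1
Step 6: enter scope (depth=2)
Step 7: declare e=41 at depth 2
Step 8: declare b=(read d)=65 at depth 2
Step 9: enter scope (depth=3)
Visible at query point: b=65 c=65 d=65 e=41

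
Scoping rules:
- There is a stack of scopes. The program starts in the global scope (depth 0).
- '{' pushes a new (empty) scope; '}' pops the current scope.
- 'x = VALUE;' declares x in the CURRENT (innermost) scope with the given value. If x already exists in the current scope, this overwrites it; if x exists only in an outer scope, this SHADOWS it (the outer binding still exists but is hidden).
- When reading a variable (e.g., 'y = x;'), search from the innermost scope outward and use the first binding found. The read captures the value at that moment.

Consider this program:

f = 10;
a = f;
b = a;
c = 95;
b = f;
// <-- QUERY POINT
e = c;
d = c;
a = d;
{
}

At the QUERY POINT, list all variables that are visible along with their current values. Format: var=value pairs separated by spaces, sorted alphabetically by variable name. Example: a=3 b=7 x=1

Answer: a=10 b=10 c=95 f=10

Derivation:
Step 1: declare f=10 at depth 0
Step 2: declare a=(read f)=10 at depth 0
Step 3: declare b=(read a)=10 at depth 0
Step 4: declare c=95 at depth 0
Step 5: declare b=(read f)=10 at depth 0
Visible at query point: a=10 b=10 c=95 f=10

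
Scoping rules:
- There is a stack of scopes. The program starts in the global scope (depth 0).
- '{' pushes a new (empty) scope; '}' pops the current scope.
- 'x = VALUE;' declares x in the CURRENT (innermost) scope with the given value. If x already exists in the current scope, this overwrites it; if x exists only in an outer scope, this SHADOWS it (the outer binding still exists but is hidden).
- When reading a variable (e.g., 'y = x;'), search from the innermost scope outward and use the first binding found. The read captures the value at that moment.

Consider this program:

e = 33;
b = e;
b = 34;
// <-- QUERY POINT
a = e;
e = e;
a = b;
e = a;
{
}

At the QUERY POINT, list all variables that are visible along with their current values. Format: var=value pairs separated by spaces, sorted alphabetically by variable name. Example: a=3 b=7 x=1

Step 1: declare e=33 at depth 0
Step 2: declare b=(read e)=33 at depth 0
Step 3: declare b=34 at depth 0
Visible at query point: b=34 e=33

Answer: b=34 e=33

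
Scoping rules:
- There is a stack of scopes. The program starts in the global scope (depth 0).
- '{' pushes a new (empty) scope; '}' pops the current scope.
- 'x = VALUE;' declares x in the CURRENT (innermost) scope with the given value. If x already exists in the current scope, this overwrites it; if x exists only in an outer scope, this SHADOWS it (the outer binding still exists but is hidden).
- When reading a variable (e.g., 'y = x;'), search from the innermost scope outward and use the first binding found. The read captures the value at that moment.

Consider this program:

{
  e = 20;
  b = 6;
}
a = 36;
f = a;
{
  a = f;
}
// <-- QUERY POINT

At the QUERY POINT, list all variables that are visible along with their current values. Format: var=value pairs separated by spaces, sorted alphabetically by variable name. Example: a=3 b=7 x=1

Step 1: enter scope (depth=1)
Step 2: declare e=20 at depth 1
Step 3: declare b=6 at depth 1
Step 4: exit scope (depth=0)
Step 5: declare a=36 at depth 0
Step 6: declare f=(read a)=36 at depth 0
Step 7: enter scope (depth=1)
Step 8: declare a=(read f)=36 at depth 1
Step 9: exit scope (depth=0)
Visible at query point: a=36 f=36

Answer: a=36 f=36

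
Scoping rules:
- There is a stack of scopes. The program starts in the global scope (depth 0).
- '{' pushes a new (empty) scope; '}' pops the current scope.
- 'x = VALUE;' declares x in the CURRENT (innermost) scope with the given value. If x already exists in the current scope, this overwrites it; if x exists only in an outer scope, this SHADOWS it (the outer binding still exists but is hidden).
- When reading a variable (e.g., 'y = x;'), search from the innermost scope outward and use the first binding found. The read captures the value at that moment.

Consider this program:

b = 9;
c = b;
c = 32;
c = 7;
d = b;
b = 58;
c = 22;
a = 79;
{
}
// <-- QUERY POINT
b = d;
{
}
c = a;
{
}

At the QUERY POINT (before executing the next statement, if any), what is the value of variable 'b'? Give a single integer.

Answer: 58

Derivation:
Step 1: declare b=9 at depth 0
Step 2: declare c=(read b)=9 at depth 0
Step 3: declare c=32 at depth 0
Step 4: declare c=7 at depth 0
Step 5: declare d=(read b)=9 at depth 0
Step 6: declare b=58 at depth 0
Step 7: declare c=22 at depth 0
Step 8: declare a=79 at depth 0
Step 9: enter scope (depth=1)
Step 10: exit scope (depth=0)
Visible at query point: a=79 b=58 c=22 d=9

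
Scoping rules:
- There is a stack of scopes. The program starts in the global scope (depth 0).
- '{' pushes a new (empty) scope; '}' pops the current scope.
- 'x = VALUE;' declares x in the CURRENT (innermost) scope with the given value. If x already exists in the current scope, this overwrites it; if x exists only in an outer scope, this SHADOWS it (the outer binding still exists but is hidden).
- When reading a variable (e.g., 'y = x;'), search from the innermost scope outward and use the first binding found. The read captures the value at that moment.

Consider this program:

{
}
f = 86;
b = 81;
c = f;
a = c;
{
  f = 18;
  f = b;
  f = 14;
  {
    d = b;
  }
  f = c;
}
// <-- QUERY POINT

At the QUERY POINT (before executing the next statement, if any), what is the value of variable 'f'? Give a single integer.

Step 1: enter scope (depth=1)
Step 2: exit scope (depth=0)
Step 3: declare f=86 at depth 0
Step 4: declare b=81 at depth 0
Step 5: declare c=(read f)=86 at depth 0
Step 6: declare a=(read c)=86 at depth 0
Step 7: enter scope (depth=1)
Step 8: declare f=18 at depth 1
Step 9: declare f=(read b)=81 at depth 1
Step 10: declare f=14 at depth 1
Step 11: enter scope (depth=2)
Step 12: declare d=(read b)=81 at depth 2
Step 13: exit scope (depth=1)
Step 14: declare f=(read c)=86 at depth 1
Step 15: exit scope (depth=0)
Visible at query point: a=86 b=81 c=86 f=86

Answer: 86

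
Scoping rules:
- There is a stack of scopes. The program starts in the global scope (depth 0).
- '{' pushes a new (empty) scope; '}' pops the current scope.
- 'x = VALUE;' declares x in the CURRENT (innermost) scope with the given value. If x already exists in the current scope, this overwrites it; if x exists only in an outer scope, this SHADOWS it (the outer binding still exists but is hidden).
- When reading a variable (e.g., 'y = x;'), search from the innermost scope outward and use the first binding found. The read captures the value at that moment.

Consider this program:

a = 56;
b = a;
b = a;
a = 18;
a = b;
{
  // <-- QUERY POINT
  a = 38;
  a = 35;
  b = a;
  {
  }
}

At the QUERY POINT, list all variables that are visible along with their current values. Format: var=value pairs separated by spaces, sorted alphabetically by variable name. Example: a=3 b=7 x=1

Answer: a=56 b=56

Derivation:
Step 1: declare a=56 at depth 0
Step 2: declare b=(read a)=56 at depth 0
Step 3: declare b=(read a)=56 at depth 0
Step 4: declare a=18 at depth 0
Step 5: declare a=(read b)=56 at depth 0
Step 6: enter scope (depth=1)
Visible at query point: a=56 b=56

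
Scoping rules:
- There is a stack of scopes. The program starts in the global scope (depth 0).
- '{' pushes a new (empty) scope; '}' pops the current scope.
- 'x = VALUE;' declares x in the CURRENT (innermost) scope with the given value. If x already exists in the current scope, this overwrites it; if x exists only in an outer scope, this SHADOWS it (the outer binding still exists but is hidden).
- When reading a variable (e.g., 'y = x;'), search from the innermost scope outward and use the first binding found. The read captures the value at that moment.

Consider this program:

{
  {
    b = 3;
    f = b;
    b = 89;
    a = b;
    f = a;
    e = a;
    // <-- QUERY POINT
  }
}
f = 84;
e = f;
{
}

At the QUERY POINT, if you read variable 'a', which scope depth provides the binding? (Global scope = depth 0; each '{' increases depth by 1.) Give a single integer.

Step 1: enter scope (depth=1)
Step 2: enter scope (depth=2)
Step 3: declare b=3 at depth 2
Step 4: declare f=(read b)=3 at depth 2
Step 5: declare b=89 at depth 2
Step 6: declare a=(read b)=89 at depth 2
Step 7: declare f=(read a)=89 at depth 2
Step 8: declare e=(read a)=89 at depth 2
Visible at query point: a=89 b=89 e=89 f=89

Answer: 2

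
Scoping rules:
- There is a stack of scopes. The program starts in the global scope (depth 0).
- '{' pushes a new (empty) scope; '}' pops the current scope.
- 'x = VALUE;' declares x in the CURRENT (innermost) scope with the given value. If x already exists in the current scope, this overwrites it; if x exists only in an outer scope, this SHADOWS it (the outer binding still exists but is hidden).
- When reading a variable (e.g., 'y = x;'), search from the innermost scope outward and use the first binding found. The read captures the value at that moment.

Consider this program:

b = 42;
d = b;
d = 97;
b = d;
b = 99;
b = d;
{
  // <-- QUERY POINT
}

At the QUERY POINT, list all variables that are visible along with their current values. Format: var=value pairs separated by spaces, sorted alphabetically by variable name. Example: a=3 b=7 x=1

Answer: b=97 d=97

Derivation:
Step 1: declare b=42 at depth 0
Step 2: declare d=(read b)=42 at depth 0
Step 3: declare d=97 at depth 0
Step 4: declare b=(read d)=97 at depth 0
Step 5: declare b=99 at depth 0
Step 6: declare b=(read d)=97 at depth 0
Step 7: enter scope (depth=1)
Visible at query point: b=97 d=97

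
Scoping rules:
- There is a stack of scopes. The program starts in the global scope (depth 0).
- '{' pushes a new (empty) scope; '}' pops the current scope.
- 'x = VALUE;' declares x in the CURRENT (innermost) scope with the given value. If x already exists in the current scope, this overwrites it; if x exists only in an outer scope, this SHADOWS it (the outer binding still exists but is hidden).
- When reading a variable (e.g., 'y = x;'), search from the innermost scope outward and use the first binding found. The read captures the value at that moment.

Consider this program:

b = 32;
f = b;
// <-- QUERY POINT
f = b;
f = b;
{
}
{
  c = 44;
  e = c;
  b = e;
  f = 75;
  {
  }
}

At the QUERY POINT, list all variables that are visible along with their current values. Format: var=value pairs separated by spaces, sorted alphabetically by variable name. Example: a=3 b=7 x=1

Answer: b=32 f=32

Derivation:
Step 1: declare b=32 at depth 0
Step 2: declare f=(read b)=32 at depth 0
Visible at query point: b=32 f=32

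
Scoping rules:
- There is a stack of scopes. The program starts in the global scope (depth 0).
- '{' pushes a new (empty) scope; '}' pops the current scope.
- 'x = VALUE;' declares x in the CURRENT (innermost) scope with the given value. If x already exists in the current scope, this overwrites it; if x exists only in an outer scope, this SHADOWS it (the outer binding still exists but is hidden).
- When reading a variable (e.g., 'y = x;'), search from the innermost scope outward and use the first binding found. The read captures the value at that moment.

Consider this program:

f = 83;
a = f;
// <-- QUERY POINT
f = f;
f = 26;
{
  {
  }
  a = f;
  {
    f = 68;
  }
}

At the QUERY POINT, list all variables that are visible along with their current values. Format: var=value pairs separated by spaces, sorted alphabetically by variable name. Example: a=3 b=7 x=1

Step 1: declare f=83 at depth 0
Step 2: declare a=(read f)=83 at depth 0
Visible at query point: a=83 f=83

Answer: a=83 f=83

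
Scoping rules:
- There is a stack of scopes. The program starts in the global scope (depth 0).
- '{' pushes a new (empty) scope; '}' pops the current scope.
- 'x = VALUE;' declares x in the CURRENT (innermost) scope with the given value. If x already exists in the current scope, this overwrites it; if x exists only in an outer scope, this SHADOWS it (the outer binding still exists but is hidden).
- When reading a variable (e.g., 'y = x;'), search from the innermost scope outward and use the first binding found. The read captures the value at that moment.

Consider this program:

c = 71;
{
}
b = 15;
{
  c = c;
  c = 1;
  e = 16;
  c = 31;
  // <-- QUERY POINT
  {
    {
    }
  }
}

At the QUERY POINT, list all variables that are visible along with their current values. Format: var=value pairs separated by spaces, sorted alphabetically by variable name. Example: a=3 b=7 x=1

Answer: b=15 c=31 e=16

Derivation:
Step 1: declare c=71 at depth 0
Step 2: enter scope (depth=1)
Step 3: exit scope (depth=0)
Step 4: declare b=15 at depth 0
Step 5: enter scope (depth=1)
Step 6: declare c=(read c)=71 at depth 1
Step 7: declare c=1 at depth 1
Step 8: declare e=16 at depth 1
Step 9: declare c=31 at depth 1
Visible at query point: b=15 c=31 e=16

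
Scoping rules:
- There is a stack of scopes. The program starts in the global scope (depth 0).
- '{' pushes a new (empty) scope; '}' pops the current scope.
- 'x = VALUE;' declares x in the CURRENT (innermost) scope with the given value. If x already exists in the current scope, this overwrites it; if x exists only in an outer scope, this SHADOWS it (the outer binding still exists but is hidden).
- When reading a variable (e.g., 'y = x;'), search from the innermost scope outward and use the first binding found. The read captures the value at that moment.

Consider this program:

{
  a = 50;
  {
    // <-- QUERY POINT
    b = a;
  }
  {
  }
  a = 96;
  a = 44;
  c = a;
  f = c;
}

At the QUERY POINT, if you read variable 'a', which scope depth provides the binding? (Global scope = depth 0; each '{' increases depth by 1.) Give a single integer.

Step 1: enter scope (depth=1)
Step 2: declare a=50 at depth 1
Step 3: enter scope (depth=2)
Visible at query point: a=50

Answer: 1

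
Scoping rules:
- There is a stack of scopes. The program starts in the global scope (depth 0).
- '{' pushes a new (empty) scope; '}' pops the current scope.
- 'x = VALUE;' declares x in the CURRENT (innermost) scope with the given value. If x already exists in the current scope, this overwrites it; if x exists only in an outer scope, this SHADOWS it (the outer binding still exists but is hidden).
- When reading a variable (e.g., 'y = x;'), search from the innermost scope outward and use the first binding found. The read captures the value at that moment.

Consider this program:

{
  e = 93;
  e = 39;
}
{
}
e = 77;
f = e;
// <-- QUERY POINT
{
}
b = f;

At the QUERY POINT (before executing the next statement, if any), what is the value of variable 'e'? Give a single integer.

Step 1: enter scope (depth=1)
Step 2: declare e=93 at depth 1
Step 3: declare e=39 at depth 1
Step 4: exit scope (depth=0)
Step 5: enter scope (depth=1)
Step 6: exit scope (depth=0)
Step 7: declare e=77 at depth 0
Step 8: declare f=(read e)=77 at depth 0
Visible at query point: e=77 f=77

Answer: 77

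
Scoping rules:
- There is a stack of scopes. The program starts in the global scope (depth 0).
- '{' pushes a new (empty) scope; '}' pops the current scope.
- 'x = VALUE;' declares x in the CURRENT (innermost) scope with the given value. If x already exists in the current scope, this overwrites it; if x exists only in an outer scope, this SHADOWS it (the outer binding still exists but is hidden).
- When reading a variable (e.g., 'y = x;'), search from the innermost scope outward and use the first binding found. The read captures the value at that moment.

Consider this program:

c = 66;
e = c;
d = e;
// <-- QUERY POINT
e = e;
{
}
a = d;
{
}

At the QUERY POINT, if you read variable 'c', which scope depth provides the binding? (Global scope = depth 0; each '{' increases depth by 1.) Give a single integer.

Step 1: declare c=66 at depth 0
Step 2: declare e=(read c)=66 at depth 0
Step 3: declare d=(read e)=66 at depth 0
Visible at query point: c=66 d=66 e=66

Answer: 0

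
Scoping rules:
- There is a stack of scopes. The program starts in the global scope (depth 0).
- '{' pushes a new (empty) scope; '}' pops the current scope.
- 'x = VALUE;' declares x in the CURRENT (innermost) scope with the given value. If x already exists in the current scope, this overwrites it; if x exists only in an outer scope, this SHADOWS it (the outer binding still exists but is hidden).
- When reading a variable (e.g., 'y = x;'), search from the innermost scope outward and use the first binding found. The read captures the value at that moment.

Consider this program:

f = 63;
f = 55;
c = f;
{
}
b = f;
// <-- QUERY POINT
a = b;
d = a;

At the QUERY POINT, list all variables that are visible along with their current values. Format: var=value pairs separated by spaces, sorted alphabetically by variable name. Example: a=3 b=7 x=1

Step 1: declare f=63 at depth 0
Step 2: declare f=55 at depth 0
Step 3: declare c=(read f)=55 at depth 0
Step 4: enter scope (depth=1)
Step 5: exit scope (depth=0)
Step 6: declare b=(read f)=55 at depth 0
Visible at query point: b=55 c=55 f=55

Answer: b=55 c=55 f=55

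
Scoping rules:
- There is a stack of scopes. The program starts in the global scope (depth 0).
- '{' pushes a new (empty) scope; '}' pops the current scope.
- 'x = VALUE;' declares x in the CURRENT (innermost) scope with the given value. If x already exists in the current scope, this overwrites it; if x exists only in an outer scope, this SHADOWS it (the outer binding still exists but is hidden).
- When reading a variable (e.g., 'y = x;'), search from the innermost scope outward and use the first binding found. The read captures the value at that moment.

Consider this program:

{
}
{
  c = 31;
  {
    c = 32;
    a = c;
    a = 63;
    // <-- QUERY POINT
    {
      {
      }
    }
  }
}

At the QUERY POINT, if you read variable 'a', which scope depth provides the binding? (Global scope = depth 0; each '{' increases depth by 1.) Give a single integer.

Answer: 2

Derivation:
Step 1: enter scope (depth=1)
Step 2: exit scope (depth=0)
Step 3: enter scope (depth=1)
Step 4: declare c=31 at depth 1
Step 5: enter scope (depth=2)
Step 6: declare c=32 at depth 2
Step 7: declare a=(read c)=32 at depth 2
Step 8: declare a=63 at depth 2
Visible at query point: a=63 c=32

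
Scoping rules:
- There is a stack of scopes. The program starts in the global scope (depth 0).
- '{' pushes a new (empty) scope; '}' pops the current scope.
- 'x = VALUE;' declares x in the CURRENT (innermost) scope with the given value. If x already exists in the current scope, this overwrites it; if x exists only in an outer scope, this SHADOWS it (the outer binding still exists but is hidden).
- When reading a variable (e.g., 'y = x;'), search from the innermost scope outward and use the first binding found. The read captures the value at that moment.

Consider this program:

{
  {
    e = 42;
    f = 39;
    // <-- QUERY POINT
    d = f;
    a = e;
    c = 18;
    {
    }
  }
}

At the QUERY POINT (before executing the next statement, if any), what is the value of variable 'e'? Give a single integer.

Answer: 42

Derivation:
Step 1: enter scope (depth=1)
Step 2: enter scope (depth=2)
Step 3: declare e=42 at depth 2
Step 4: declare f=39 at depth 2
Visible at query point: e=42 f=39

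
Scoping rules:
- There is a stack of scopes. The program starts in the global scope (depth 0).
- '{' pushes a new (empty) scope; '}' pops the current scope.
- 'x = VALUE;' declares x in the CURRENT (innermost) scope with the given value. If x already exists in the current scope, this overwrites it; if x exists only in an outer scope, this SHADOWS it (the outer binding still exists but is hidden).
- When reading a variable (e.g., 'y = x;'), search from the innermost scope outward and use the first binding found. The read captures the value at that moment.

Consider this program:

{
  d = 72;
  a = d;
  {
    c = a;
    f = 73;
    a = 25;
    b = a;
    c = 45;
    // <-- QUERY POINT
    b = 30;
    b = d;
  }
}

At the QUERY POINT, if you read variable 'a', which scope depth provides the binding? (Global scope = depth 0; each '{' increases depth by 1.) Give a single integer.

Answer: 2

Derivation:
Step 1: enter scope (depth=1)
Step 2: declare d=72 at depth 1
Step 3: declare a=(read d)=72 at depth 1
Step 4: enter scope (depth=2)
Step 5: declare c=(read a)=72 at depth 2
Step 6: declare f=73 at depth 2
Step 7: declare a=25 at depth 2
Step 8: declare b=(read a)=25 at depth 2
Step 9: declare c=45 at depth 2
Visible at query point: a=25 b=25 c=45 d=72 f=73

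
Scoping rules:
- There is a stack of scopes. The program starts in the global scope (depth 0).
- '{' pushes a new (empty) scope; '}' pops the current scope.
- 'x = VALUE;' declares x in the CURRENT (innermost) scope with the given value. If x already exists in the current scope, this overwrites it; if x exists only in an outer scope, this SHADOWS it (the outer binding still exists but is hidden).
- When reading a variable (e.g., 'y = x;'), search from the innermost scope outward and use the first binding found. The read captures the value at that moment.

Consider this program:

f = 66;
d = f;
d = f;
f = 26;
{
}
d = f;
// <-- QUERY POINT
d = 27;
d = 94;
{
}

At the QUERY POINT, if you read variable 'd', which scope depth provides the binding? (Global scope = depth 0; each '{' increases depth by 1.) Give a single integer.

Answer: 0

Derivation:
Step 1: declare f=66 at depth 0
Step 2: declare d=(read f)=66 at depth 0
Step 3: declare d=(read f)=66 at depth 0
Step 4: declare f=26 at depth 0
Step 5: enter scope (depth=1)
Step 6: exit scope (depth=0)
Step 7: declare d=(read f)=26 at depth 0
Visible at query point: d=26 f=26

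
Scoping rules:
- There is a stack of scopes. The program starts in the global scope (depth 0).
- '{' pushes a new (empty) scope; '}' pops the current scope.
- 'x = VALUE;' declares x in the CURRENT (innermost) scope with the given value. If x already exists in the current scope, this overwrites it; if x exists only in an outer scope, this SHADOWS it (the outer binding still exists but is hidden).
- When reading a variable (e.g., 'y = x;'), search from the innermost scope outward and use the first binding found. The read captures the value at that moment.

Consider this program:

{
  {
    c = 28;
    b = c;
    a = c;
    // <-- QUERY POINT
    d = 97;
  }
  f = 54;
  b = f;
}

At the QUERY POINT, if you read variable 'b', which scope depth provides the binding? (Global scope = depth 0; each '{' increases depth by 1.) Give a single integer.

Step 1: enter scope (depth=1)
Step 2: enter scope (depth=2)
Step 3: declare c=28 at depth 2
Step 4: declare b=(read c)=28 at depth 2
Step 5: declare a=(read c)=28 at depth 2
Visible at query point: a=28 b=28 c=28

Answer: 2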